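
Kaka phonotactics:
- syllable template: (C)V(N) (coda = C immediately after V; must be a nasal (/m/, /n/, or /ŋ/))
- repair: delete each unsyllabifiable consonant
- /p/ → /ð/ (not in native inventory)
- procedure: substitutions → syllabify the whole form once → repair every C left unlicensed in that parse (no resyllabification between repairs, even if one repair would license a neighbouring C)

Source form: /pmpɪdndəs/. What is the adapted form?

Substitution: /p/ → /ð/, giving /ðmðɪdndəs/.
Syllabifying with onset maximization leaves /ð/, /m/, /d/, /n/, /s/ stranded (only a nasal (/m/, /n/, or /ŋ/) is licensed in coda position; onsets are limited to one consonant).
Deleting the stranded consonants removes /ð/, /m/, /d/, /n/, /s/.

ðɪdə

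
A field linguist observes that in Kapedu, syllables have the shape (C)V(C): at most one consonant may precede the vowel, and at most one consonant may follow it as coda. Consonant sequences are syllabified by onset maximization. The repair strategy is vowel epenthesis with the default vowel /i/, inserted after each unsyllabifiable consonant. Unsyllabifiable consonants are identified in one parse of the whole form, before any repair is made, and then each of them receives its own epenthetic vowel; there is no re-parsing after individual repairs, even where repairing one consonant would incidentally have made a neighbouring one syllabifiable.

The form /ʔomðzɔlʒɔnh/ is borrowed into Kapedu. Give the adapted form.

Under (C)V(C), the unsyllabifiable consonants are /ð/, /h/ (at most one coda consonant is licensed; onsets are limited to one consonant).
Epenthesis after each stranded consonant: /ð/ → /ði/, /h/ → /hi/.

ʔomðizɔlʒɔnhi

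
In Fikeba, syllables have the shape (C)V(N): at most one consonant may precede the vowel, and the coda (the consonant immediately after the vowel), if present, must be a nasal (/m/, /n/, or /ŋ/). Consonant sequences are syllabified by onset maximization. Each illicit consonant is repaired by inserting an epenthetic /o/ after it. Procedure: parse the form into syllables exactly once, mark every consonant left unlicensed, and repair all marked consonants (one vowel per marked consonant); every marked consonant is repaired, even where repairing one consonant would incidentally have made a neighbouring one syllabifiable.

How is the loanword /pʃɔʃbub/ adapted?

poʃɔʃobubo

Under (C)V(N), the unsyllabifiable consonants are /p/, /ʃ/, /b/ (only a nasal (/m/, /n/, or /ŋ/) is licensed in coda position; onsets are limited to one consonant).
Inserting the epenthetic vowel yields /p/ → /po/, /ʃ/ → /ʃo/, /b/ → /bo/.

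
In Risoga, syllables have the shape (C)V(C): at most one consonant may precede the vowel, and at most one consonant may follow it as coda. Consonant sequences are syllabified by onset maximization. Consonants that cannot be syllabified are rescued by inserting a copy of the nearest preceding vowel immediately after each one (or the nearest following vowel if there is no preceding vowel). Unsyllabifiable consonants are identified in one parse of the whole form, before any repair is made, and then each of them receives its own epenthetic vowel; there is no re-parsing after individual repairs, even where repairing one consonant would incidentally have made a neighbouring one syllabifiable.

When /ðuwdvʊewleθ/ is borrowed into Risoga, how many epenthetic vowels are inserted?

The unsyllabifiable consonants are /d/; each receives one epenthetic vowel.

1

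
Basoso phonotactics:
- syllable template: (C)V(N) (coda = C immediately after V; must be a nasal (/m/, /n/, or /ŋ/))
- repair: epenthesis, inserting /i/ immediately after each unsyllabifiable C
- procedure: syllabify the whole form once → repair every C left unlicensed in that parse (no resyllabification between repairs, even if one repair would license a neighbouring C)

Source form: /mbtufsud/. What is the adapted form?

mibitufisudi

The consonants /m/, /b/, /f/, /d/ cannot be parsed into a legal (C)V(N) syllable (only a nasal (/m/, /n/, or /ŋ/) is licensed in coda position; onsets are limited to one consonant).
Each unlicensed consonant becomes the onset of a new syllable: /m/ → /mi/, /b/ → /bi/, /f/ → /fi/, /d/ → /di/.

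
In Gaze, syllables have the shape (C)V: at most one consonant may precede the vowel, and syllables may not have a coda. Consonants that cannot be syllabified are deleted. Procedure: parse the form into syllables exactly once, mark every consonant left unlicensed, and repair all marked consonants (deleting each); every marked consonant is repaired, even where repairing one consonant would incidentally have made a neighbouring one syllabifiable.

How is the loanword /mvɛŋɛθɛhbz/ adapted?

Syllabifying with onset maximization leaves /m/, /h/, /b/, /z/ stranded (no codas are permitted; onsets are limited to one consonant).
Deleting the stranded consonants removes /m/, /h/, /b/, /z/.

vɛŋɛθɛ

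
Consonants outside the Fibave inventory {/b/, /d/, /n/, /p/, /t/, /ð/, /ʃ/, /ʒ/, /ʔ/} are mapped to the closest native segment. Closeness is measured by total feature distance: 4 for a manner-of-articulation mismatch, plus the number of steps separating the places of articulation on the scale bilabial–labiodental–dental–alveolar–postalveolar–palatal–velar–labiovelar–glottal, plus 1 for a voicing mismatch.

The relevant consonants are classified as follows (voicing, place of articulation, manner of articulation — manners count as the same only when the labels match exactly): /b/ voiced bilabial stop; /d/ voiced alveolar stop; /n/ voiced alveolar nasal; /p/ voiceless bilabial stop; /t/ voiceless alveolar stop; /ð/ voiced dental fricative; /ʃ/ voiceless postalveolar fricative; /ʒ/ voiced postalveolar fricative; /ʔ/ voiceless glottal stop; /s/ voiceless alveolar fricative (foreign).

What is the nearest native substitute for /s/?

ʃ

/ʃ/ is closest: same manner (fricative), place distance 1 (alveolar→postalveolar), same voicing; total 1. Next closest is /ð/ at distance 2.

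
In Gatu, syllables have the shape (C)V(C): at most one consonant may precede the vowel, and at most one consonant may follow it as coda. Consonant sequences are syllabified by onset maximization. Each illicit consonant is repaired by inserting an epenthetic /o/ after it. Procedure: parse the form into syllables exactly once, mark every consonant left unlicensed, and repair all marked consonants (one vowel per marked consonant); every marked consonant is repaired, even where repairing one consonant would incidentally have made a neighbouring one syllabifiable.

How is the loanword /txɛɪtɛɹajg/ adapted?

toxɛɪtɛɹajgo

Syllabifying with onset maximization leaves /t/, /g/ stranded (at most one coda consonant is licensed; onsets are limited to one consonant).
Each unlicensed consonant becomes the onset of a new syllable: /t/ → /to/, /g/ → /go/.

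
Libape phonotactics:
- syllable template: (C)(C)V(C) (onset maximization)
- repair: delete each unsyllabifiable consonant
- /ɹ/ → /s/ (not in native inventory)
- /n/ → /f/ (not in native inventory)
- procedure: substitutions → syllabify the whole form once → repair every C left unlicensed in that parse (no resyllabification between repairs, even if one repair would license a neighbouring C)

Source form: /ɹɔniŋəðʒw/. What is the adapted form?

Substitution: /ɹ/ → /s/, /n/ → /f/, giving /sɔfiŋəðʒw/.
The consonants /ʒ/, /w/ cannot be parsed into a legal (C)(C)V(C) syllable (at most one coda consonant is licensed; onsets may contain at most 2 consonants).
Deleting the stranded consonants removes /ʒ/, /w/.

sɔfiŋəð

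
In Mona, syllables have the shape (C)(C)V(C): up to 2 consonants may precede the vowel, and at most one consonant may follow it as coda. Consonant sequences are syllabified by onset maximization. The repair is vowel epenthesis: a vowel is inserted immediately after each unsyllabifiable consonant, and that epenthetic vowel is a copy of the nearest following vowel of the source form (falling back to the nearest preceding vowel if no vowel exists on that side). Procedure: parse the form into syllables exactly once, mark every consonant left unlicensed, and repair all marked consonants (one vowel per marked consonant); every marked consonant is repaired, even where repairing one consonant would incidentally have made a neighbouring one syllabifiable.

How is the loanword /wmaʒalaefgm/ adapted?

Under (C)(C)V(C), the unsyllabifiable consonants are /g/, /m/ (at most one coda consonant is licensed; onsets may contain at most 2 consonants).
Inserting the epenthetic vowel yields /g/ → /ge/, /m/ → /me/.

wmaʒalaefgeme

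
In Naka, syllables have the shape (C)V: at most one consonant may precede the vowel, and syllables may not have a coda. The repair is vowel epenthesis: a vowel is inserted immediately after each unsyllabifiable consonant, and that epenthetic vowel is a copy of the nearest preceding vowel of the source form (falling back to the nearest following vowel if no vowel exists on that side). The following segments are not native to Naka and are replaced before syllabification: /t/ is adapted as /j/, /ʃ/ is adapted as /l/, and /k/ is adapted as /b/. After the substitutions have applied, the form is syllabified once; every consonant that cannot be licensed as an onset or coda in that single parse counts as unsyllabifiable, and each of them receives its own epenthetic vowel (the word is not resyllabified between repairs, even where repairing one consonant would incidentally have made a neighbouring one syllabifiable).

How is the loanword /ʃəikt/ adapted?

ləibiji

Substitution: /ʃ/ → /l/, /k/ → /b/, /t/ → /j/, giving /ləibj/.
The consonants /b/, /j/ cannot be parsed into a legal (C)V syllable (no codas are permitted; onsets are limited to one consonant).
Epenthesis after each stranded consonant: /b/ → /bi/, /j/ → /ji/.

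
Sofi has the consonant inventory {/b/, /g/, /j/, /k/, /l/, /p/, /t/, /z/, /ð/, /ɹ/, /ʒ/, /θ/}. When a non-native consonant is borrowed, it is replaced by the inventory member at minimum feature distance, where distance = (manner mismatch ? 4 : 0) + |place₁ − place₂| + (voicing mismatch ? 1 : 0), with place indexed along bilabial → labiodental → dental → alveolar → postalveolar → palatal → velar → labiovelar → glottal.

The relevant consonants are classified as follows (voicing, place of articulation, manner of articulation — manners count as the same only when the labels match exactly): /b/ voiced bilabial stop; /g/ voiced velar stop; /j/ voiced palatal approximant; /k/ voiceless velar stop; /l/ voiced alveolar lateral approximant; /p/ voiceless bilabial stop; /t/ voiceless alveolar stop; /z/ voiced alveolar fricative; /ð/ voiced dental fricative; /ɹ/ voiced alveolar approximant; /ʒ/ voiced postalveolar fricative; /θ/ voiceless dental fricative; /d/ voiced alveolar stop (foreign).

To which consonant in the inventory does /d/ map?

t

/t/ is closest: same manner (stop), place distance 0 (alveolar→alveolar), voicing differs (+1); total 1. Next closest is /b/ at distance 3.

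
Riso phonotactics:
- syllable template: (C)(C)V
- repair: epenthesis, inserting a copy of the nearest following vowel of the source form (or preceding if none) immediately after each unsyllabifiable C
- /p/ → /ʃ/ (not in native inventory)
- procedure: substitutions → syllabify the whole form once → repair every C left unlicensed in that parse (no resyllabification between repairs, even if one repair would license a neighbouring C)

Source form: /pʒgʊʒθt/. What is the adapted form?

ʃʊʒgʊʒʊθʊtʊ

Substitution: /p/ → /ʃ/, giving /ʃʒgʊʒθt/.
The consonants /ʃ/, /ʒ/, /θ/, /t/ cannot be parsed into a legal (C)(C)V syllable (no codas are permitted; onsets may contain at most 2 consonants).
Each unlicensed consonant becomes the onset of a new syllable: /ʃ/ → /ʃʊ/, /ʒ/ → /ʒʊ/, /θ/ → /θʊ/, /t/ → /tʊ/.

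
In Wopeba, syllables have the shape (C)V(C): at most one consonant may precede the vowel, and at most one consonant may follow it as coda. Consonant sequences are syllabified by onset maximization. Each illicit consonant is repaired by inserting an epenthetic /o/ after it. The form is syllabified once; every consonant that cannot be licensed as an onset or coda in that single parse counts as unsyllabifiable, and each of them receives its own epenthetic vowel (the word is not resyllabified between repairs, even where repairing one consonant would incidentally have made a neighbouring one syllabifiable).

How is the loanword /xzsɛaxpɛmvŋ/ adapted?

xozosɛaxpɛmvoŋo

The consonants /x/, /z/, /v/, /ŋ/ cannot be parsed into a legal (C)V(C) syllable (at most one coda consonant is licensed; onsets are limited to one consonant).
Epenthesis after each stranded consonant: /x/ → /xo/, /z/ → /zo/, /v/ → /vo/, /ŋ/ → /ŋo/.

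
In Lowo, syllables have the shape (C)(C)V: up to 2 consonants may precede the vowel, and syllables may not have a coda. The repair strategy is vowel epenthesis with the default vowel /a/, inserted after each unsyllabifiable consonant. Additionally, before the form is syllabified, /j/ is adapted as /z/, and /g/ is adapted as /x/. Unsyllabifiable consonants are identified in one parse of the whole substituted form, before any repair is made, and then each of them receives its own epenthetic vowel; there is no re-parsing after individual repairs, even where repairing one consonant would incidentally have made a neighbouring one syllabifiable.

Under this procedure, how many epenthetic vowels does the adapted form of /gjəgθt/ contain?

After substitution the input is /xzəxθt/.
The unsyllabifiable consonants are /x/, /θ/, /t/; each receives one epenthetic vowel.

3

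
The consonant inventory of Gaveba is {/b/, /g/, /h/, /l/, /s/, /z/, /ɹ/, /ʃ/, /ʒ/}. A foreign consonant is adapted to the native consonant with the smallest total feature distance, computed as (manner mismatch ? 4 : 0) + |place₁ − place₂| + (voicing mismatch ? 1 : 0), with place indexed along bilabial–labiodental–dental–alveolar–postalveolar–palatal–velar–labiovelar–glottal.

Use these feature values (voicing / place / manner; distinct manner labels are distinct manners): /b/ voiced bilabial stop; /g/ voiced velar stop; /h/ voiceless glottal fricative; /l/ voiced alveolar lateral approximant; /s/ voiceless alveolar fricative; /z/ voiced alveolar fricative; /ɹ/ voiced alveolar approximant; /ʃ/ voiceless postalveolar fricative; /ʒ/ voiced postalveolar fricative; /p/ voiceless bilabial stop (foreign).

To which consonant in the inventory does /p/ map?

b

/b/ is closest: same manner (stop), place distance 0 (bilabial→bilabial), voicing differs (+1); total 1. Next closest is /g/ at distance 7.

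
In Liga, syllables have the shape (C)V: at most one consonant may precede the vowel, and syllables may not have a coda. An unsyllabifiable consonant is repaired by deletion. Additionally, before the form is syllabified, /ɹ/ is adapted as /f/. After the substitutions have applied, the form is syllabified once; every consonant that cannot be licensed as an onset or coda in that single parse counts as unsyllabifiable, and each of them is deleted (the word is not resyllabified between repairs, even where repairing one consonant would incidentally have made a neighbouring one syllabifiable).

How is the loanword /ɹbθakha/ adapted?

θaha

Substitution: /ɹ/ → /f/, giving /fbθakha/.
Syllabifying with onset maximization leaves /f/, /b/, /k/ stranded (no codas are permitted; onsets are limited to one consonant).
Deleting the stranded consonants removes /f/, /b/, /k/.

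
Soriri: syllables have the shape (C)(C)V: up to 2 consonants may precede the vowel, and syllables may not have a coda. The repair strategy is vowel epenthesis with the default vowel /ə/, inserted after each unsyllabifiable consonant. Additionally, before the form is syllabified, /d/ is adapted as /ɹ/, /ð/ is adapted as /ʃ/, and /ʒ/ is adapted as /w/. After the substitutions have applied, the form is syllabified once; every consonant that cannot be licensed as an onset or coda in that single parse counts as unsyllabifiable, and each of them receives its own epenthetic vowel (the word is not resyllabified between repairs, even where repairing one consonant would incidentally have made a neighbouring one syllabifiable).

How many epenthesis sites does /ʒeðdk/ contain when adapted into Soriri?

After substitution the input is /weʃɹk/.
The unsyllabifiable consonants are /ʃ/, /ɹ/, /k/; each receives one epenthetic vowel.

3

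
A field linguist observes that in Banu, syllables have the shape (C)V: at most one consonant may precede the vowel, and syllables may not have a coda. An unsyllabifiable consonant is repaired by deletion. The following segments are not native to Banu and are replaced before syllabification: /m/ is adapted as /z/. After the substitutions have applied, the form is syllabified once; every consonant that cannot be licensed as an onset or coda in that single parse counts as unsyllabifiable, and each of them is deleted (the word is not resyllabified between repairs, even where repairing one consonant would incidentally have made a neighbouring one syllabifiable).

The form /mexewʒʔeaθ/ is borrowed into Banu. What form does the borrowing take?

Substitution: /m/ → /z/, giving /zexewʒʔeaθ/.
The consonants /w/, /ʒ/, /θ/ cannot be parsed into a legal (C)V syllable (no codas are permitted; onsets are limited to one consonant).
Each unlicensed consonant is deleted: /w/, /ʒ/, /θ/.

zexeʔea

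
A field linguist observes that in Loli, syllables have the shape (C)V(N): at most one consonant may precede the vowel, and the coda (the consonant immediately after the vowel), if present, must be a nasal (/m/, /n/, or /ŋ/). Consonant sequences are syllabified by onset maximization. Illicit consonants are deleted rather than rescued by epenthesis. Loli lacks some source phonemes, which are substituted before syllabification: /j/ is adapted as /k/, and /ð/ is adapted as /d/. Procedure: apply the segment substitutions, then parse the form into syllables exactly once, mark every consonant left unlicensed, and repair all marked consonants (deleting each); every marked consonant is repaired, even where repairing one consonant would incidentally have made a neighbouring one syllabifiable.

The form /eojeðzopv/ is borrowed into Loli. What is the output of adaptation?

eokezo

Substitution: /j/ → /k/, /ð/ → /d/, giving /eokedzopv/.
Under (C)V(N), the unsyllabifiable consonants are /d/, /p/, /v/ (only a nasal (/m/, /n/, or /ŋ/) is licensed in coda position; onsets are limited to one consonant).
Each unlicensed consonant is deleted: /d/, /p/, /v/.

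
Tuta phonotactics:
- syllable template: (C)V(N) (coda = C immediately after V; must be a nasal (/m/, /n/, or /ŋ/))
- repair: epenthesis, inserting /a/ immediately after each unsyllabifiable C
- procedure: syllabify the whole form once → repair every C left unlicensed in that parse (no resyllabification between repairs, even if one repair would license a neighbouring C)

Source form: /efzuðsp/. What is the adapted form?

efazuðasapa

Under (C)V(N), the unsyllabifiable consonants are /f/, /ð/, /s/, /p/ (only a nasal (/m/, /n/, or /ŋ/) is licensed in coda position; onsets are limited to one consonant).
Epenthesis after each stranded consonant: /f/ → /fa/, /ð/ → /ða/, /s/ → /sa/, /p/ → /pa/.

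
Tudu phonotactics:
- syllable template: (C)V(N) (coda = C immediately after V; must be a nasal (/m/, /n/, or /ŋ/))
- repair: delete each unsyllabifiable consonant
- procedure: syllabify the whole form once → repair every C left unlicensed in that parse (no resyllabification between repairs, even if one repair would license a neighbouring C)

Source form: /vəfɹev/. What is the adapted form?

vəɹe

Under (C)V(N), the unsyllabifiable consonants are /f/, /v/ (only a nasal (/m/, /n/, or /ŋ/) is licensed in coda position; onsets are limited to one consonant).
Each unlicensed consonant is deleted: /f/, /v/.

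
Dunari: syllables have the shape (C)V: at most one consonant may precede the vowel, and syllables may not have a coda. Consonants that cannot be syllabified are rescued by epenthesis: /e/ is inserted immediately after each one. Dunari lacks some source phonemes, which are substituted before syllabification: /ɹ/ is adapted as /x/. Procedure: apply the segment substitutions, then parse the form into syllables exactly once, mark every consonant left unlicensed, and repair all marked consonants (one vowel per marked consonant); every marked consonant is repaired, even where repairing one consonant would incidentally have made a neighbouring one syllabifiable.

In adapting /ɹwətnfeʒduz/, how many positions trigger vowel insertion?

After substitution the input is /xwətnfeʒduz/.
The unsyllabifiable consonants are /x/, /t/, /n/, /ʒ/, /z/; each receives one epenthetic vowel.

5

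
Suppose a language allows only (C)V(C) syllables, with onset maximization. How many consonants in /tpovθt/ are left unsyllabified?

3

The consonants /t/, /θ/, /t/ cannot be parsed into a legal (C)V(C) syllable (at most one coda consonant is licensed; onsets are limited to one consonant).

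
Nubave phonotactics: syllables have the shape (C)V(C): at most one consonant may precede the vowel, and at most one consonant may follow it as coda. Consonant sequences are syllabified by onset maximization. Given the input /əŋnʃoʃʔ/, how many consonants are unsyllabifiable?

2

Syllabifying with onset maximization leaves /n/, /ʔ/ stranded (at most one coda consonant is licensed; onsets are limited to one consonant).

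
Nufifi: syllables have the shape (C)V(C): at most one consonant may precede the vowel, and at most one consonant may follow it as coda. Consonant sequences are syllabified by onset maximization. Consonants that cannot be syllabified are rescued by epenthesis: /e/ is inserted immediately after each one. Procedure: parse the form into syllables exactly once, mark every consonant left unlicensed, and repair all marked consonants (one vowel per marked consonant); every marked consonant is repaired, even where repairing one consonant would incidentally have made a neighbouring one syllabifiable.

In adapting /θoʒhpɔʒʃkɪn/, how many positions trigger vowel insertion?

The unsyllabifiable consonants are /h/, /ʃ/; each receives one epenthetic vowel.

2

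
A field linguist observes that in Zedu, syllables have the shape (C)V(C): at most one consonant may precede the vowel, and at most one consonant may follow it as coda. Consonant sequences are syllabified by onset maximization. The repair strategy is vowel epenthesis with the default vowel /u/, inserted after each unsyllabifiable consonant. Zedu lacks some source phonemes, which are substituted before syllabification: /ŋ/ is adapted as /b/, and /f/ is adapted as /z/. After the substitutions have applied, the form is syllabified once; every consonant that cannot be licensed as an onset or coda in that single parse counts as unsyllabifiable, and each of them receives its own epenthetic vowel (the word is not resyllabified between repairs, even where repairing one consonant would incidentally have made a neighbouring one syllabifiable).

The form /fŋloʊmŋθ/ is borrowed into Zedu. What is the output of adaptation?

zubuloʊmbuθu

Substitution: /f/ → /z/, /ŋ/ → /b/, giving /zbloʊmbθ/.
The consonants /z/, /b/, /b/, /θ/ cannot be parsed into a legal (C)V(C) syllable (at most one coda consonant is licensed; onsets are limited to one consonant).
Inserting the epenthetic vowel yields /z/ → /zu/, /b/ → /bu/, /b/ → /bu/, /θ/ → /θu/.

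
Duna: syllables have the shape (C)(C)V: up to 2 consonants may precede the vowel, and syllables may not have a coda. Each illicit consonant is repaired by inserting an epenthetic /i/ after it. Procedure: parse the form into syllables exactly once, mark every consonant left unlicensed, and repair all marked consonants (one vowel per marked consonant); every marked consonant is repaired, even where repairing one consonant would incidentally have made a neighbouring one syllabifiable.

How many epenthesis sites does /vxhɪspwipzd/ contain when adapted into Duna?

5

The unsyllabifiable consonants are /v/, /s/, /p/, /z/, /d/; each receives one epenthetic vowel.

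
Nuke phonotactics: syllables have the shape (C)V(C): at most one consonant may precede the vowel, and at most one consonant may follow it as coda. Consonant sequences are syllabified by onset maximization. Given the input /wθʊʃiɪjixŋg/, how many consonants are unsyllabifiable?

3

Under (C)V(C), the unsyllabifiable consonants are /w/, /ŋ/, /g/ (at most one coda consonant is licensed; onsets are limited to one consonant).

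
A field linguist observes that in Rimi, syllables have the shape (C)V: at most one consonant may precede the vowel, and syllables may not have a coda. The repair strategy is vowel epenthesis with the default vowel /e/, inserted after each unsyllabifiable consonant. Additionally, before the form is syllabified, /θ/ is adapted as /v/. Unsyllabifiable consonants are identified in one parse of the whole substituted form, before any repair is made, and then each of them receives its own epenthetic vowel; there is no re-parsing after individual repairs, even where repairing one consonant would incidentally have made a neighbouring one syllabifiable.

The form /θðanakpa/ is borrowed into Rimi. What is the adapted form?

Substitution: /θ/ → /v/, giving /vðanakpa/.
The consonants /v/, /k/ cannot be parsed into a legal (C)V syllable (no codas are permitted; onsets are limited to one consonant).
Inserting the epenthetic vowel yields /v/ → /ve/, /k/ → /ke/.

veðanakepa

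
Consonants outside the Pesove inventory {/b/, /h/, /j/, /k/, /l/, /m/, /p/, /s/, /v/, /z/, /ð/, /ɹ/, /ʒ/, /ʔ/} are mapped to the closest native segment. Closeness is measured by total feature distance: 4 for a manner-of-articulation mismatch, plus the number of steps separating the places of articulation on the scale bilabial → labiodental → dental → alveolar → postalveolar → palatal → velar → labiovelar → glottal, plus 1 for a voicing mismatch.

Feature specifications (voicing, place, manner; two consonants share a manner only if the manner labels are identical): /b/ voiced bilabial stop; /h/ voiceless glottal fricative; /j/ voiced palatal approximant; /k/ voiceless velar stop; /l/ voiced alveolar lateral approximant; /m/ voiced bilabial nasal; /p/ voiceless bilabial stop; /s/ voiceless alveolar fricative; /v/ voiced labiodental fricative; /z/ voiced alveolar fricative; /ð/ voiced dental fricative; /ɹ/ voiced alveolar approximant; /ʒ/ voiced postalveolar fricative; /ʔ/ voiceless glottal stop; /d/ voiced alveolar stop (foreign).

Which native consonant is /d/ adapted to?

/b/ is closest: same manner (stop), place distance 3 (alveolar→bilabial), same voicing; total 3. Next closest is /k/ at distance 4.

b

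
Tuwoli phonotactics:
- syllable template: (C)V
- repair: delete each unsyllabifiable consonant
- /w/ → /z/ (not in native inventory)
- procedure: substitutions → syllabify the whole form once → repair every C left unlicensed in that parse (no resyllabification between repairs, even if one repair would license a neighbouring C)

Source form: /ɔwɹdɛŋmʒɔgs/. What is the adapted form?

ɔdɛʒɔ

Substitution: /w/ → /z/, giving /ɔzɹdɛŋmʒɔgs/.
The consonants /z/, /ɹ/, /ŋ/, /m/, /g/, /s/ cannot be parsed into a legal (C)V syllable (no codas are permitted; onsets are limited to one consonant).
Each unlicensed consonant is deleted: /z/, /ɹ/, /ŋ/, /m/, /g/, /s/.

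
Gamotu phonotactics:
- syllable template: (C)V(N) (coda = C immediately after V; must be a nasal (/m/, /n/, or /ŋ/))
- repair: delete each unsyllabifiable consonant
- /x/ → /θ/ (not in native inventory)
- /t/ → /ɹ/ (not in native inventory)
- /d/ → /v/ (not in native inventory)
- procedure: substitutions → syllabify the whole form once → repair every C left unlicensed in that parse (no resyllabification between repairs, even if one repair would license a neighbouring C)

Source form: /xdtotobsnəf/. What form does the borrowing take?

ɹoɹonə

Substitution: /x/ → /θ/, /d/ → /v/, /t/ → /ɹ/, giving /θvɹoɹobsnəf/.
The consonants /θ/, /v/, /b/, /s/, /f/ cannot be parsed into a legal (C)V(N) syllable (only a nasal (/m/, /n/, or /ŋ/) is licensed in coda position; onsets are limited to one consonant).
Deleting the stranded consonants removes /θ/, /v/, /b/, /s/, /f/.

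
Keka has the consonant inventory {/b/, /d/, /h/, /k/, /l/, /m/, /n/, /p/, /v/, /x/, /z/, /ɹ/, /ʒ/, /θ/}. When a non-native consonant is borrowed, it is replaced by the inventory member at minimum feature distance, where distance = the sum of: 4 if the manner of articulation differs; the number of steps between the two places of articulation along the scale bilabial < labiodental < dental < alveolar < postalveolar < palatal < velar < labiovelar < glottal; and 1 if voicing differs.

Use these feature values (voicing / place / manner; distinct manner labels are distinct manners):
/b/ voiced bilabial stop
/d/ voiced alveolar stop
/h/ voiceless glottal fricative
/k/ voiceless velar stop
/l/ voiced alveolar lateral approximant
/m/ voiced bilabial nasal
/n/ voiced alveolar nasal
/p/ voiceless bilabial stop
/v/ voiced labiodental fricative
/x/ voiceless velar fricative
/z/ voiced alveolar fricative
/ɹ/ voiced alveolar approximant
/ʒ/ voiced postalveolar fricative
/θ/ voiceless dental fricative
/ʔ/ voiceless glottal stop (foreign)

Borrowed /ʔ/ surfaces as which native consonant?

/k/ is closest: same manner (stop), place distance 2 (glottal→velar), same voicing; total 2. Next closest is /h/ at distance 4.

k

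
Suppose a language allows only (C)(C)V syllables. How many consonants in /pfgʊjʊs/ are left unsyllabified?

2

Under (C)(C)V, the unsyllabifiable consonants are /p/, /s/ (no codas are permitted; onsets may contain at most 2 consonants).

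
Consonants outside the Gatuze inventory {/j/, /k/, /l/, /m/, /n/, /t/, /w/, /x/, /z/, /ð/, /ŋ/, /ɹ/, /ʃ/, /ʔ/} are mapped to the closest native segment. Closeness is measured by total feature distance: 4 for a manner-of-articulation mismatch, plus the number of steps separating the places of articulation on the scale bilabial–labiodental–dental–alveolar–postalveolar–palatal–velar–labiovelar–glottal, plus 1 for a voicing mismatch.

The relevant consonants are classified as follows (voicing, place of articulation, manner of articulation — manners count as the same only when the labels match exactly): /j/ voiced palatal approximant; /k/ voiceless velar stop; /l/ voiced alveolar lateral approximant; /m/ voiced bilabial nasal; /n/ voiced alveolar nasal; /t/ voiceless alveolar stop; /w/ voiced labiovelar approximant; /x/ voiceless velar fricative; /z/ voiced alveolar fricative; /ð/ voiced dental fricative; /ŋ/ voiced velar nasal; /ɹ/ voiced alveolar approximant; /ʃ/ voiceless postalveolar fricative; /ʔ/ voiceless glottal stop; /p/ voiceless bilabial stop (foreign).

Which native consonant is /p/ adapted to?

t

/t/ is closest: same manner (stop), place distance 3 (bilabial→alveolar), same voicing; total 3. Next closest is /m/ at distance 5.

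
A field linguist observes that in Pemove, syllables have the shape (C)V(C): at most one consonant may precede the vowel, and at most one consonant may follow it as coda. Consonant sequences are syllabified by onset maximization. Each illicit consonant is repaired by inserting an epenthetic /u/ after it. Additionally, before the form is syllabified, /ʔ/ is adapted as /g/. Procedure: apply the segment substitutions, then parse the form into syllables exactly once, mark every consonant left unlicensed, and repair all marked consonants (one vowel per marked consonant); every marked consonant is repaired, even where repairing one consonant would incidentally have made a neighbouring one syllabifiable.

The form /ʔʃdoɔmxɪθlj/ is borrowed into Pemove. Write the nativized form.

guʃudoɔmxɪθluju

Substitution: /ʔ/ → /g/, giving /gʃdoɔmxɪθlj/.
The consonants /g/, /ʃ/, /l/, /j/ cannot be parsed into a legal (C)V(C) syllable (at most one coda consonant is licensed; onsets are limited to one consonant).
Epenthesis after each stranded consonant: /g/ → /gu/, /ʃ/ → /ʃu/, /l/ → /lu/, /j/ → /ju/.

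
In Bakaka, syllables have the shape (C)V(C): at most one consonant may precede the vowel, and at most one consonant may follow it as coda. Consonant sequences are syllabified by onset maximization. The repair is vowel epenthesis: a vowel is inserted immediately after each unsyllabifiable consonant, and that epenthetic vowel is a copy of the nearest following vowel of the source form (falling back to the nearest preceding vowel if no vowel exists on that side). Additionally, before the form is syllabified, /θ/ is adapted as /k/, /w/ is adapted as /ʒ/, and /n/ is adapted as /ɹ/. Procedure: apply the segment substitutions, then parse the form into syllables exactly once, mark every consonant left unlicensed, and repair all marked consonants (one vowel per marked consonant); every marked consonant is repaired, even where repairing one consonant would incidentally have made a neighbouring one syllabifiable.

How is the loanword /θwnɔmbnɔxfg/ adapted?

Substitution: /θ/ → /k/, /w/ → /ʒ/, /n/ → /ɹ/, giving /kʒɹɔmbɹɔxfg/.
Syllabifying with onset maximization leaves /k/, /ʒ/, /b/, /f/, /g/ stranded (at most one coda consonant is licensed; onsets are limited to one consonant).
Each unlicensed consonant becomes the onset of a new syllable: /k/ → /kɔ/, /ʒ/ → /ʒɔ/, /b/ → /bɔ/, /f/ → /fɔ/, /g/ → /gɔ/.

kɔʒɔɹɔmbɔɹɔxfɔgɔ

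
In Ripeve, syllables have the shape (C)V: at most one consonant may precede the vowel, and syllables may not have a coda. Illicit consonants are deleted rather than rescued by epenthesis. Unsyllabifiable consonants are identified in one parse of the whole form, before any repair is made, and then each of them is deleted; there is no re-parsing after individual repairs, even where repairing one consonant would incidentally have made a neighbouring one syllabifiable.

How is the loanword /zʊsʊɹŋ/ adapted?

Syllabifying with onset maximization leaves /ɹ/, /ŋ/ stranded (no codas are permitted; onsets are limited to one consonant).
Each unlicensed consonant is deleted: /ɹ/, /ŋ/.

zʊsʊ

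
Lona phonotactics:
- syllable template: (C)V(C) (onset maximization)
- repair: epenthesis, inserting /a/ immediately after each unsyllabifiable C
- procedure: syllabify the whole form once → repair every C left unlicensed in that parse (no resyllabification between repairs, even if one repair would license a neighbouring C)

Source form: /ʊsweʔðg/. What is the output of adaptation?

ʊsweʔðaga

Syllabifying with onset maximization leaves /ð/, /g/ stranded (at most one coda consonant is licensed; onsets are limited to one consonant).
Each unlicensed consonant becomes the onset of a new syllable: /ð/ → /ða/, /g/ → /ga/.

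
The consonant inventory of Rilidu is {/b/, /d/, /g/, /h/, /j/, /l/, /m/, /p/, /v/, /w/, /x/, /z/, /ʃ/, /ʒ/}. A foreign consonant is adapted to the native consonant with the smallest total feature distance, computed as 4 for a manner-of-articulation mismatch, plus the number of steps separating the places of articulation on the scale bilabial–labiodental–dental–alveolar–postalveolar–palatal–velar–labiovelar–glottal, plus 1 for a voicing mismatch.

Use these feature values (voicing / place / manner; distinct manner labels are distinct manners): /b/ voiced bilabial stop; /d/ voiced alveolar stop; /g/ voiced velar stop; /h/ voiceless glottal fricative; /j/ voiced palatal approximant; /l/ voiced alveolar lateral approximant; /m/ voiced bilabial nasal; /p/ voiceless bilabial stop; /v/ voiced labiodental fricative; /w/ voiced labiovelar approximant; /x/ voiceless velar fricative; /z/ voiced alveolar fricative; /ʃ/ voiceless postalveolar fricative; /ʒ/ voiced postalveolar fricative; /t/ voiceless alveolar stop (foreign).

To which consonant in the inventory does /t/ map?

d

/d/ is closest: same manner (stop), place distance 0 (alveolar→alveolar), voicing differs (+1); total 1. Next closest is /p/ at distance 3.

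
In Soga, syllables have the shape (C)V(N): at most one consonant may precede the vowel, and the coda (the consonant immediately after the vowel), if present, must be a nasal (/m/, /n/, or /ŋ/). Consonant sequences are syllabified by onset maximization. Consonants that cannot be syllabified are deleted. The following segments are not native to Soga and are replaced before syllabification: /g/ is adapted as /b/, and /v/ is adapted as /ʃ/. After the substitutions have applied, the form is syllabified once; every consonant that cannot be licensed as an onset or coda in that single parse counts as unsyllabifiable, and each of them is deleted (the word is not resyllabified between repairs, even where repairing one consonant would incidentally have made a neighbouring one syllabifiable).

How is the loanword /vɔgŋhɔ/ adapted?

ʃɔhɔ

Substitution: /v/ → /ʃ/, /g/ → /b/, giving /ʃɔbŋhɔ/.
Under (C)V(N), the unsyllabifiable consonants are /b/, /ŋ/ (only a nasal (/m/, /n/, or /ŋ/) is licensed in coda position; onsets are limited to one consonant).
Deleting the stranded consonants removes /b/, /ŋ/.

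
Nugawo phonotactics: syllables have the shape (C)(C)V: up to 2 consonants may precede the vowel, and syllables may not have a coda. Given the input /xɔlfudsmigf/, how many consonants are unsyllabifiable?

The consonants /d/, /g/, /f/ cannot be parsed into a legal (C)(C)V syllable (no codas are permitted; onsets may contain at most 2 consonants).

3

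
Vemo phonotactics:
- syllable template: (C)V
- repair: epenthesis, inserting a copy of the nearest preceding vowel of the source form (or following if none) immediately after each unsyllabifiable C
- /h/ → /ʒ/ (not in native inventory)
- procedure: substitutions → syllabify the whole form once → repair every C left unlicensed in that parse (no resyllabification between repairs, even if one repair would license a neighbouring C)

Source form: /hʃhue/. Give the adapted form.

Substitution: /h/ → /ʒ/, giving /ʒʃʒue/.
Syllabifying with onset maximization leaves /ʒ/, /ʃ/ stranded (no codas are permitted; onsets are limited to one consonant).
Each unlicensed consonant becomes the onset of a new syllable: /ʒ/ → /ʒu/, /ʃ/ → /ʃu/.

ʒuʃuʒue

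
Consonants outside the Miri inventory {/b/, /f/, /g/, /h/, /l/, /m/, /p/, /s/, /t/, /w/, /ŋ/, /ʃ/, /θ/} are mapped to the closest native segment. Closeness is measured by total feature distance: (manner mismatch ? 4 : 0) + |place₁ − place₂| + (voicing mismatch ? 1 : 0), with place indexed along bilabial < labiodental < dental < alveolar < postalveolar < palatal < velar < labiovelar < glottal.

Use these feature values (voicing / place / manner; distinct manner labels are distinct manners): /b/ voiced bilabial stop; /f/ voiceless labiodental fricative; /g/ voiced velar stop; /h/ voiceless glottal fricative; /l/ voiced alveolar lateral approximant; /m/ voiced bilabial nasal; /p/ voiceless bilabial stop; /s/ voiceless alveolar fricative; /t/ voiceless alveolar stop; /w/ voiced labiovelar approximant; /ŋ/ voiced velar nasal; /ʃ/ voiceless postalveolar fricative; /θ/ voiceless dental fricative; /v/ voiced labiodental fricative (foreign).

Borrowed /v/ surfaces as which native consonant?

f

/f/ is closest: same manner (fricative), place distance 0 (labiodental→labiodental), voicing differs (+1); total 1. Next closest is /θ/ at distance 2.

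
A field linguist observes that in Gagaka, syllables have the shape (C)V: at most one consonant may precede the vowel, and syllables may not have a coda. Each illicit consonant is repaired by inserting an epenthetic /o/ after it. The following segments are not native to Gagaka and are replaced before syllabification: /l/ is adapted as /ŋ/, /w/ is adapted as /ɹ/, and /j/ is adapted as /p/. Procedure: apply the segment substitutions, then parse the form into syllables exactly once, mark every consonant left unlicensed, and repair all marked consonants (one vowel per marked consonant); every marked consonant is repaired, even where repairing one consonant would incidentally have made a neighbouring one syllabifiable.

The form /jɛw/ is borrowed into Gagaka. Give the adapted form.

Substitution: /j/ → /p/, /w/ → /ɹ/, giving /pɛɹ/.
The consonants /ɹ/ cannot be parsed into a legal (C)V syllable (no codas are permitted; onsets are limited to one consonant).
Each unlicensed consonant becomes the onset of a new syllable: /ɹ/ → /ɹo/.

pɛɹo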